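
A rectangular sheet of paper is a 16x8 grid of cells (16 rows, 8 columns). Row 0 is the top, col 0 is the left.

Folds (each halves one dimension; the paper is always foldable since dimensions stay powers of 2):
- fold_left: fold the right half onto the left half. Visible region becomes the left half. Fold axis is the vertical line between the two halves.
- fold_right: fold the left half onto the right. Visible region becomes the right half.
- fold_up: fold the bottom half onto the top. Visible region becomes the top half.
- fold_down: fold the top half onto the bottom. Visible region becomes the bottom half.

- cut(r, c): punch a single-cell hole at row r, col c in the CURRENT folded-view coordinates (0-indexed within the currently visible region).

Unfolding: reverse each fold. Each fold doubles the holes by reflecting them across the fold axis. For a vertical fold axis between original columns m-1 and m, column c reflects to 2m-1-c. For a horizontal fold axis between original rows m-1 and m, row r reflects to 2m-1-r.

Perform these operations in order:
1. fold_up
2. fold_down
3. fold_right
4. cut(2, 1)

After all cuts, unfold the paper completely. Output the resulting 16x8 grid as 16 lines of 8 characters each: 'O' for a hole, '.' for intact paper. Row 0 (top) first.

Answer: ........
..O..O..
........
........
........
........
..O..O..
........
........
..O..O..
........
........
........
........
..O..O..
........

Derivation:
Op 1 fold_up: fold axis h@8; visible region now rows[0,8) x cols[0,8) = 8x8
Op 2 fold_down: fold axis h@4; visible region now rows[4,8) x cols[0,8) = 4x8
Op 3 fold_right: fold axis v@4; visible region now rows[4,8) x cols[4,8) = 4x4
Op 4 cut(2, 1): punch at orig (6,5); cuts so far [(6, 5)]; region rows[4,8) x cols[4,8) = 4x4
Unfold 1 (reflect across v@4): 2 holes -> [(6, 2), (6, 5)]
Unfold 2 (reflect across h@4): 4 holes -> [(1, 2), (1, 5), (6, 2), (6, 5)]
Unfold 3 (reflect across h@8): 8 holes -> [(1, 2), (1, 5), (6, 2), (6, 5), (9, 2), (9, 5), (14, 2), (14, 5)]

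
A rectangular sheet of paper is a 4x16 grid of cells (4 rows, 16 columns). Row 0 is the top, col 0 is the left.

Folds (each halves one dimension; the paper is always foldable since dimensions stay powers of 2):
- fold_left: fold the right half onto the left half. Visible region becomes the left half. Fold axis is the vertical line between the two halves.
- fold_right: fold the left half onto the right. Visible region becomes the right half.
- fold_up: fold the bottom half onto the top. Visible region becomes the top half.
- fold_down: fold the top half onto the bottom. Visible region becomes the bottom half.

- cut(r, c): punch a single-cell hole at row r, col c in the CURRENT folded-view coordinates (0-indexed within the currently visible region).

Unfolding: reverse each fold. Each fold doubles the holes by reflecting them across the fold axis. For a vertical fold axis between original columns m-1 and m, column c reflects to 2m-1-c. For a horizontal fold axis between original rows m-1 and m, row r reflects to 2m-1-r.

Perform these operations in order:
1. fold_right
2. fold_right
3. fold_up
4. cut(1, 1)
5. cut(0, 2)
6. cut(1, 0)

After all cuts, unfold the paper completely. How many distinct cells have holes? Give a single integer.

Answer: 24

Derivation:
Op 1 fold_right: fold axis v@8; visible region now rows[0,4) x cols[8,16) = 4x8
Op 2 fold_right: fold axis v@12; visible region now rows[0,4) x cols[12,16) = 4x4
Op 3 fold_up: fold axis h@2; visible region now rows[0,2) x cols[12,16) = 2x4
Op 4 cut(1, 1): punch at orig (1,13); cuts so far [(1, 13)]; region rows[0,2) x cols[12,16) = 2x4
Op 5 cut(0, 2): punch at orig (0,14); cuts so far [(0, 14), (1, 13)]; region rows[0,2) x cols[12,16) = 2x4
Op 6 cut(1, 0): punch at orig (1,12); cuts so far [(0, 14), (1, 12), (1, 13)]; region rows[0,2) x cols[12,16) = 2x4
Unfold 1 (reflect across h@2): 6 holes -> [(0, 14), (1, 12), (1, 13), (2, 12), (2, 13), (3, 14)]
Unfold 2 (reflect across v@12): 12 holes -> [(0, 9), (0, 14), (1, 10), (1, 11), (1, 12), (1, 13), (2, 10), (2, 11), (2, 12), (2, 13), (3, 9), (3, 14)]
Unfold 3 (reflect across v@8): 24 holes -> [(0, 1), (0, 6), (0, 9), (0, 14), (1, 2), (1, 3), (1, 4), (1, 5), (1, 10), (1, 11), (1, 12), (1, 13), (2, 2), (2, 3), (2, 4), (2, 5), (2, 10), (2, 11), (2, 12), (2, 13), (3, 1), (3, 6), (3, 9), (3, 14)]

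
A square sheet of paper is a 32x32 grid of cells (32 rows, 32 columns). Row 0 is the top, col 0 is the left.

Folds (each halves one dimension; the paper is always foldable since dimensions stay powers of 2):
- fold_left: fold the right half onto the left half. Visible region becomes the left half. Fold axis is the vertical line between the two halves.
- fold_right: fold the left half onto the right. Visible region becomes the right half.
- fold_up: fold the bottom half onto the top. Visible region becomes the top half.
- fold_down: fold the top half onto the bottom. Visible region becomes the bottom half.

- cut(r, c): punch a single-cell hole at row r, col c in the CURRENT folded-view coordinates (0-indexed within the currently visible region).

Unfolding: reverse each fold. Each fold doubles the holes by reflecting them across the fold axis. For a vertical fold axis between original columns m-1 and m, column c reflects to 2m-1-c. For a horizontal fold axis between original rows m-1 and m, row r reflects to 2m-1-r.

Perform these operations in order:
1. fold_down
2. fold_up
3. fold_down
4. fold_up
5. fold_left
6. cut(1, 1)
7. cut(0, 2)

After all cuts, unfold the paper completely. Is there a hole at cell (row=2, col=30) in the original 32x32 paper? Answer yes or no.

Op 1 fold_down: fold axis h@16; visible region now rows[16,32) x cols[0,32) = 16x32
Op 2 fold_up: fold axis h@24; visible region now rows[16,24) x cols[0,32) = 8x32
Op 3 fold_down: fold axis h@20; visible region now rows[20,24) x cols[0,32) = 4x32
Op 4 fold_up: fold axis h@22; visible region now rows[20,22) x cols[0,32) = 2x32
Op 5 fold_left: fold axis v@16; visible region now rows[20,22) x cols[0,16) = 2x16
Op 6 cut(1, 1): punch at orig (21,1); cuts so far [(21, 1)]; region rows[20,22) x cols[0,16) = 2x16
Op 7 cut(0, 2): punch at orig (20,2); cuts so far [(20, 2), (21, 1)]; region rows[20,22) x cols[0,16) = 2x16
Unfold 1 (reflect across v@16): 4 holes -> [(20, 2), (20, 29), (21, 1), (21, 30)]
Unfold 2 (reflect across h@22): 8 holes -> [(20, 2), (20, 29), (21, 1), (21, 30), (22, 1), (22, 30), (23, 2), (23, 29)]
Unfold 3 (reflect across h@20): 16 holes -> [(16, 2), (16, 29), (17, 1), (17, 30), (18, 1), (18, 30), (19, 2), (19, 29), (20, 2), (20, 29), (21, 1), (21, 30), (22, 1), (22, 30), (23, 2), (23, 29)]
Unfold 4 (reflect across h@24): 32 holes -> [(16, 2), (16, 29), (17, 1), (17, 30), (18, 1), (18, 30), (19, 2), (19, 29), (20, 2), (20, 29), (21, 1), (21, 30), (22, 1), (22, 30), (23, 2), (23, 29), (24, 2), (24, 29), (25, 1), (25, 30), (26, 1), (26, 30), (27, 2), (27, 29), (28, 2), (28, 29), (29, 1), (29, 30), (30, 1), (30, 30), (31, 2), (31, 29)]
Unfold 5 (reflect across h@16): 64 holes -> [(0, 2), (0, 29), (1, 1), (1, 30), (2, 1), (2, 30), (3, 2), (3, 29), (4, 2), (4, 29), (5, 1), (5, 30), (6, 1), (6, 30), (7, 2), (7, 29), (8, 2), (8, 29), (9, 1), (9, 30), (10, 1), (10, 30), (11, 2), (11, 29), (12, 2), (12, 29), (13, 1), (13, 30), (14, 1), (14, 30), (15, 2), (15, 29), (16, 2), (16, 29), (17, 1), (17, 30), (18, 1), (18, 30), (19, 2), (19, 29), (20, 2), (20, 29), (21, 1), (21, 30), (22, 1), (22, 30), (23, 2), (23, 29), (24, 2), (24, 29), (25, 1), (25, 30), (26, 1), (26, 30), (27, 2), (27, 29), (28, 2), (28, 29), (29, 1), (29, 30), (30, 1), (30, 30), (31, 2), (31, 29)]
Holes: [(0, 2), (0, 29), (1, 1), (1, 30), (2, 1), (2, 30), (3, 2), (3, 29), (4, 2), (4, 29), (5, 1), (5, 30), (6, 1), (6, 30), (7, 2), (7, 29), (8, 2), (8, 29), (9, 1), (9, 30), (10, 1), (10, 30), (11, 2), (11, 29), (12, 2), (12, 29), (13, 1), (13, 30), (14, 1), (14, 30), (15, 2), (15, 29), (16, 2), (16, 29), (17, 1), (17, 30), (18, 1), (18, 30), (19, 2), (19, 29), (20, 2), (20, 29), (21, 1), (21, 30), (22, 1), (22, 30), (23, 2), (23, 29), (24, 2), (24, 29), (25, 1), (25, 30), (26, 1), (26, 30), (27, 2), (27, 29), (28, 2), (28, 29), (29, 1), (29, 30), (30, 1), (30, 30), (31, 2), (31, 29)]

Answer: yes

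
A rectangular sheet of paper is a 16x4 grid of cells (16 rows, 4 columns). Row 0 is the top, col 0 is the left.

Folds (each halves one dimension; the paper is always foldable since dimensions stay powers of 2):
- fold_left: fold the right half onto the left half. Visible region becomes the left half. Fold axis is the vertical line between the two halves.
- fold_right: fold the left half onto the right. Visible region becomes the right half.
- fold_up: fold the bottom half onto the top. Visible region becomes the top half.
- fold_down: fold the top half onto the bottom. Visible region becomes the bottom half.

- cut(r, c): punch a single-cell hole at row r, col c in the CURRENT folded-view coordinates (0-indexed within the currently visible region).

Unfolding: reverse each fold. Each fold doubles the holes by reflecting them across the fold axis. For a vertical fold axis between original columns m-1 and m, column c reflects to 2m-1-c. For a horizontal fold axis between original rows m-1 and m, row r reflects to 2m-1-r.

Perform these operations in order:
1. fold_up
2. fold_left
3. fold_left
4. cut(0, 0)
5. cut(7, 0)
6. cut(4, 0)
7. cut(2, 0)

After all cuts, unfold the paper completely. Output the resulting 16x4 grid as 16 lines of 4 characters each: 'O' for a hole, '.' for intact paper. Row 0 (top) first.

Answer: OOOO
....
OOOO
....
OOOO
....
....
OOOO
OOOO
....
....
OOOO
....
OOOO
....
OOOO

Derivation:
Op 1 fold_up: fold axis h@8; visible region now rows[0,8) x cols[0,4) = 8x4
Op 2 fold_left: fold axis v@2; visible region now rows[0,8) x cols[0,2) = 8x2
Op 3 fold_left: fold axis v@1; visible region now rows[0,8) x cols[0,1) = 8x1
Op 4 cut(0, 0): punch at orig (0,0); cuts so far [(0, 0)]; region rows[0,8) x cols[0,1) = 8x1
Op 5 cut(7, 0): punch at orig (7,0); cuts so far [(0, 0), (7, 0)]; region rows[0,8) x cols[0,1) = 8x1
Op 6 cut(4, 0): punch at orig (4,0); cuts so far [(0, 0), (4, 0), (7, 0)]; region rows[0,8) x cols[0,1) = 8x1
Op 7 cut(2, 0): punch at orig (2,0); cuts so far [(0, 0), (2, 0), (4, 0), (7, 0)]; region rows[0,8) x cols[0,1) = 8x1
Unfold 1 (reflect across v@1): 8 holes -> [(0, 0), (0, 1), (2, 0), (2, 1), (4, 0), (4, 1), (7, 0), (7, 1)]
Unfold 2 (reflect across v@2): 16 holes -> [(0, 0), (0, 1), (0, 2), (0, 3), (2, 0), (2, 1), (2, 2), (2, 3), (4, 0), (4, 1), (4, 2), (4, 3), (7, 0), (7, 1), (7, 2), (7, 3)]
Unfold 3 (reflect across h@8): 32 holes -> [(0, 0), (0, 1), (0, 2), (0, 3), (2, 0), (2, 1), (2, 2), (2, 3), (4, 0), (4, 1), (4, 2), (4, 3), (7, 0), (7, 1), (7, 2), (7, 3), (8, 0), (8, 1), (8, 2), (8, 3), (11, 0), (11, 1), (11, 2), (11, 3), (13, 0), (13, 1), (13, 2), (13, 3), (15, 0), (15, 1), (15, 2), (15, 3)]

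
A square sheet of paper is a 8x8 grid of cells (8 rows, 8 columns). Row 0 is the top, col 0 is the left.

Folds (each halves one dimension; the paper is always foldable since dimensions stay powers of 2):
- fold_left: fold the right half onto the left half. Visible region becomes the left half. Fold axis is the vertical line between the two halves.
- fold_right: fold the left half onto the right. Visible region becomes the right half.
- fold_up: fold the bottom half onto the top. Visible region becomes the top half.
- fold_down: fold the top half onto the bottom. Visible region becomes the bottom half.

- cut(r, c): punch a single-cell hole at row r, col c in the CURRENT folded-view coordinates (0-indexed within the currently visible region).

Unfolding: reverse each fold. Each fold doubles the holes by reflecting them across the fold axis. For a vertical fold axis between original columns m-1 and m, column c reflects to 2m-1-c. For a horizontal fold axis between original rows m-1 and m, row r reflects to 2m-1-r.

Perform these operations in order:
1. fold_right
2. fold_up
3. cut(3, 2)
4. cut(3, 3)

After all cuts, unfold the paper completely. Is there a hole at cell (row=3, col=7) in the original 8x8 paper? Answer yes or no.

Answer: yes

Derivation:
Op 1 fold_right: fold axis v@4; visible region now rows[0,8) x cols[4,8) = 8x4
Op 2 fold_up: fold axis h@4; visible region now rows[0,4) x cols[4,8) = 4x4
Op 3 cut(3, 2): punch at orig (3,6); cuts so far [(3, 6)]; region rows[0,4) x cols[4,8) = 4x4
Op 4 cut(3, 3): punch at orig (3,7); cuts so far [(3, 6), (3, 7)]; region rows[0,4) x cols[4,8) = 4x4
Unfold 1 (reflect across h@4): 4 holes -> [(3, 6), (3, 7), (4, 6), (4, 7)]
Unfold 2 (reflect across v@4): 8 holes -> [(3, 0), (3, 1), (3, 6), (3, 7), (4, 0), (4, 1), (4, 6), (4, 7)]
Holes: [(3, 0), (3, 1), (3, 6), (3, 7), (4, 0), (4, 1), (4, 6), (4, 7)]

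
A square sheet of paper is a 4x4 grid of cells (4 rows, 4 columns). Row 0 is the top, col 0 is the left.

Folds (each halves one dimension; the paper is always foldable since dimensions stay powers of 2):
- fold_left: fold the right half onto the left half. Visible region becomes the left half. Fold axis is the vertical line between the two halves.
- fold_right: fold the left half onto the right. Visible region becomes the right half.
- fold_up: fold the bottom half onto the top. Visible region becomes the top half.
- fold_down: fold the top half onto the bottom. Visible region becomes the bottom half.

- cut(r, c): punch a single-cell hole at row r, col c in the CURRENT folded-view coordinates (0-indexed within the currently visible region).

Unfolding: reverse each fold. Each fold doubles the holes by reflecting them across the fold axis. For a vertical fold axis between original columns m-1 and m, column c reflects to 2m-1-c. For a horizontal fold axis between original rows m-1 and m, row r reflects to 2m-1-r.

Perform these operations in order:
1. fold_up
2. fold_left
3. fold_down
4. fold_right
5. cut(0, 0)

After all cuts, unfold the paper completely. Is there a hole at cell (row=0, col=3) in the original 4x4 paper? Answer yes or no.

Op 1 fold_up: fold axis h@2; visible region now rows[0,2) x cols[0,4) = 2x4
Op 2 fold_left: fold axis v@2; visible region now rows[0,2) x cols[0,2) = 2x2
Op 3 fold_down: fold axis h@1; visible region now rows[1,2) x cols[0,2) = 1x2
Op 4 fold_right: fold axis v@1; visible region now rows[1,2) x cols[1,2) = 1x1
Op 5 cut(0, 0): punch at orig (1,1); cuts so far [(1, 1)]; region rows[1,2) x cols[1,2) = 1x1
Unfold 1 (reflect across v@1): 2 holes -> [(1, 0), (1, 1)]
Unfold 2 (reflect across h@1): 4 holes -> [(0, 0), (0, 1), (1, 0), (1, 1)]
Unfold 3 (reflect across v@2): 8 holes -> [(0, 0), (0, 1), (0, 2), (0, 3), (1, 0), (1, 1), (1, 2), (1, 3)]
Unfold 4 (reflect across h@2): 16 holes -> [(0, 0), (0, 1), (0, 2), (0, 3), (1, 0), (1, 1), (1, 2), (1, 3), (2, 0), (2, 1), (2, 2), (2, 3), (3, 0), (3, 1), (3, 2), (3, 3)]
Holes: [(0, 0), (0, 1), (0, 2), (0, 3), (1, 0), (1, 1), (1, 2), (1, 3), (2, 0), (2, 1), (2, 2), (2, 3), (3, 0), (3, 1), (3, 2), (3, 3)]

Answer: yes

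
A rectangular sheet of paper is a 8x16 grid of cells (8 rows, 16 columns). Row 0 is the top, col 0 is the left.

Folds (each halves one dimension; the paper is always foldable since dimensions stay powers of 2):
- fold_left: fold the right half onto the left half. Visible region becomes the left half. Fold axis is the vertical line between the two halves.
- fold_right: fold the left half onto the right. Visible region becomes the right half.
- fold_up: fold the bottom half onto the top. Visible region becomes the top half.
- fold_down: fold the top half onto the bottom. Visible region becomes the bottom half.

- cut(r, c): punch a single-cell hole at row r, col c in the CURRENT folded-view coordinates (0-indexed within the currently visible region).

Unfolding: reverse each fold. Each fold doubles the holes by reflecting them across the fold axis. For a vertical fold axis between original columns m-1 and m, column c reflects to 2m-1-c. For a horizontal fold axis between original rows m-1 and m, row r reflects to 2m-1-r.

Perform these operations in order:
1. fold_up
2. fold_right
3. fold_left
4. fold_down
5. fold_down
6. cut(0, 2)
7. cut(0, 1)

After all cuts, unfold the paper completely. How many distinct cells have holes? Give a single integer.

Answer: 64

Derivation:
Op 1 fold_up: fold axis h@4; visible region now rows[0,4) x cols[0,16) = 4x16
Op 2 fold_right: fold axis v@8; visible region now rows[0,4) x cols[8,16) = 4x8
Op 3 fold_left: fold axis v@12; visible region now rows[0,4) x cols[8,12) = 4x4
Op 4 fold_down: fold axis h@2; visible region now rows[2,4) x cols[8,12) = 2x4
Op 5 fold_down: fold axis h@3; visible region now rows[3,4) x cols[8,12) = 1x4
Op 6 cut(0, 2): punch at orig (3,10); cuts so far [(3, 10)]; region rows[3,4) x cols[8,12) = 1x4
Op 7 cut(0, 1): punch at orig (3,9); cuts so far [(3, 9), (3, 10)]; region rows[3,4) x cols[8,12) = 1x4
Unfold 1 (reflect across h@3): 4 holes -> [(2, 9), (2, 10), (3, 9), (3, 10)]
Unfold 2 (reflect across h@2): 8 holes -> [(0, 9), (0, 10), (1, 9), (1, 10), (2, 9), (2, 10), (3, 9), (3, 10)]
Unfold 3 (reflect across v@12): 16 holes -> [(0, 9), (0, 10), (0, 13), (0, 14), (1, 9), (1, 10), (1, 13), (1, 14), (2, 9), (2, 10), (2, 13), (2, 14), (3, 9), (3, 10), (3, 13), (3, 14)]
Unfold 4 (reflect across v@8): 32 holes -> [(0, 1), (0, 2), (0, 5), (0, 6), (0, 9), (0, 10), (0, 13), (0, 14), (1, 1), (1, 2), (1, 5), (1, 6), (1, 9), (1, 10), (1, 13), (1, 14), (2, 1), (2, 2), (2, 5), (2, 6), (2, 9), (2, 10), (2, 13), (2, 14), (3, 1), (3, 2), (3, 5), (3, 6), (3, 9), (3, 10), (3, 13), (3, 14)]
Unfold 5 (reflect across h@4): 64 holes -> [(0, 1), (0, 2), (0, 5), (0, 6), (0, 9), (0, 10), (0, 13), (0, 14), (1, 1), (1, 2), (1, 5), (1, 6), (1, 9), (1, 10), (1, 13), (1, 14), (2, 1), (2, 2), (2, 5), (2, 6), (2, 9), (2, 10), (2, 13), (2, 14), (3, 1), (3, 2), (3, 5), (3, 6), (3, 9), (3, 10), (3, 13), (3, 14), (4, 1), (4, 2), (4, 5), (4, 6), (4, 9), (4, 10), (4, 13), (4, 14), (5, 1), (5, 2), (5, 5), (5, 6), (5, 9), (5, 10), (5, 13), (5, 14), (6, 1), (6, 2), (6, 5), (6, 6), (6, 9), (6, 10), (6, 13), (6, 14), (7, 1), (7, 2), (7, 5), (7, 6), (7, 9), (7, 10), (7, 13), (7, 14)]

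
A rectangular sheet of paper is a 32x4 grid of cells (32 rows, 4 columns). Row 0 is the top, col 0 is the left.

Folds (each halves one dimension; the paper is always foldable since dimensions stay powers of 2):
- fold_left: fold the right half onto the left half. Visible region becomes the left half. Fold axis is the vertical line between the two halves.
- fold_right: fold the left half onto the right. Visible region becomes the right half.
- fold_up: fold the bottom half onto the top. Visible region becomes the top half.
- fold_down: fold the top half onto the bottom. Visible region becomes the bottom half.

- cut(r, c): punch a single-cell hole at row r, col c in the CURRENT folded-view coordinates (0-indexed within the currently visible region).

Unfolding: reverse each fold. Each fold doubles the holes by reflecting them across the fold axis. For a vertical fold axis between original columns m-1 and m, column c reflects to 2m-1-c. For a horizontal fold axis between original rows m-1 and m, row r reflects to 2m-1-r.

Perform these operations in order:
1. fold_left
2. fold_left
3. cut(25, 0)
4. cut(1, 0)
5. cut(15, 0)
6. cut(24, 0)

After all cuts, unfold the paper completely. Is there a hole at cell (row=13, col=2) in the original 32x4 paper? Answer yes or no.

Op 1 fold_left: fold axis v@2; visible region now rows[0,32) x cols[0,2) = 32x2
Op 2 fold_left: fold axis v@1; visible region now rows[0,32) x cols[0,1) = 32x1
Op 3 cut(25, 0): punch at orig (25,0); cuts so far [(25, 0)]; region rows[0,32) x cols[0,1) = 32x1
Op 4 cut(1, 0): punch at orig (1,0); cuts so far [(1, 0), (25, 0)]; region rows[0,32) x cols[0,1) = 32x1
Op 5 cut(15, 0): punch at orig (15,0); cuts so far [(1, 0), (15, 0), (25, 0)]; region rows[0,32) x cols[0,1) = 32x1
Op 6 cut(24, 0): punch at orig (24,0); cuts so far [(1, 0), (15, 0), (24, 0), (25, 0)]; region rows[0,32) x cols[0,1) = 32x1
Unfold 1 (reflect across v@1): 8 holes -> [(1, 0), (1, 1), (15, 0), (15, 1), (24, 0), (24, 1), (25, 0), (25, 1)]
Unfold 2 (reflect across v@2): 16 holes -> [(1, 0), (1, 1), (1, 2), (1, 3), (15, 0), (15, 1), (15, 2), (15, 3), (24, 0), (24, 1), (24, 2), (24, 3), (25, 0), (25, 1), (25, 2), (25, 3)]
Holes: [(1, 0), (1, 1), (1, 2), (1, 3), (15, 0), (15, 1), (15, 2), (15, 3), (24, 0), (24, 1), (24, 2), (24, 3), (25, 0), (25, 1), (25, 2), (25, 3)]

Answer: no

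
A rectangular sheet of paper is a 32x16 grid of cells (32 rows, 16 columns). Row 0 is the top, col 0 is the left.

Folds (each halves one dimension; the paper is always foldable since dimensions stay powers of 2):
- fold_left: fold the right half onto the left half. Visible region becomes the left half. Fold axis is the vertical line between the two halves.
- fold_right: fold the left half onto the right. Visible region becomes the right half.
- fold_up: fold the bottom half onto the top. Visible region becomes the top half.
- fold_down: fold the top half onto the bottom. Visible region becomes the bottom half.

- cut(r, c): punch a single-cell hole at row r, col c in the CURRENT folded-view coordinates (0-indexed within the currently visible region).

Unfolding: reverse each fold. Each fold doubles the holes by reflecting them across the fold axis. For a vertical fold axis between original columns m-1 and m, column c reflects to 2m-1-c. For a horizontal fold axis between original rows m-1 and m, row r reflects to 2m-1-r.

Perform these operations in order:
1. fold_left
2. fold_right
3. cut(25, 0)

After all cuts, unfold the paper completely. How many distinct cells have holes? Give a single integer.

Answer: 4

Derivation:
Op 1 fold_left: fold axis v@8; visible region now rows[0,32) x cols[0,8) = 32x8
Op 2 fold_right: fold axis v@4; visible region now rows[0,32) x cols[4,8) = 32x4
Op 3 cut(25, 0): punch at orig (25,4); cuts so far [(25, 4)]; region rows[0,32) x cols[4,8) = 32x4
Unfold 1 (reflect across v@4): 2 holes -> [(25, 3), (25, 4)]
Unfold 2 (reflect across v@8): 4 holes -> [(25, 3), (25, 4), (25, 11), (25, 12)]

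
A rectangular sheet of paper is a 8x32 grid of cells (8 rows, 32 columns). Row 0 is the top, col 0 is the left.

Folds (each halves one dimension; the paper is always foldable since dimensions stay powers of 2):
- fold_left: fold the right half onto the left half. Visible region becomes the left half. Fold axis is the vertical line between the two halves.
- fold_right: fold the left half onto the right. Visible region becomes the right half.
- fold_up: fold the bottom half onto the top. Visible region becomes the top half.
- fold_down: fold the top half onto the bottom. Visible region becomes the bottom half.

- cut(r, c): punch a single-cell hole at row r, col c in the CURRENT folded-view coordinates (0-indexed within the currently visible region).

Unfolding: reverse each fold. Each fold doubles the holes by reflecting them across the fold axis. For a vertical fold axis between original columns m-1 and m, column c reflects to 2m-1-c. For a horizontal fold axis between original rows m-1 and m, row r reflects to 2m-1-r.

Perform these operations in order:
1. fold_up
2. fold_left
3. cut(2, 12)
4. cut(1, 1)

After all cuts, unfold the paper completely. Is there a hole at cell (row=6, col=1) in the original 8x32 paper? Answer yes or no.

Answer: yes

Derivation:
Op 1 fold_up: fold axis h@4; visible region now rows[0,4) x cols[0,32) = 4x32
Op 2 fold_left: fold axis v@16; visible region now rows[0,4) x cols[0,16) = 4x16
Op 3 cut(2, 12): punch at orig (2,12); cuts so far [(2, 12)]; region rows[0,4) x cols[0,16) = 4x16
Op 4 cut(1, 1): punch at orig (1,1); cuts so far [(1, 1), (2, 12)]; region rows[0,4) x cols[0,16) = 4x16
Unfold 1 (reflect across v@16): 4 holes -> [(1, 1), (1, 30), (2, 12), (2, 19)]
Unfold 2 (reflect across h@4): 8 holes -> [(1, 1), (1, 30), (2, 12), (2, 19), (5, 12), (5, 19), (6, 1), (6, 30)]
Holes: [(1, 1), (1, 30), (2, 12), (2, 19), (5, 12), (5, 19), (6, 1), (6, 30)]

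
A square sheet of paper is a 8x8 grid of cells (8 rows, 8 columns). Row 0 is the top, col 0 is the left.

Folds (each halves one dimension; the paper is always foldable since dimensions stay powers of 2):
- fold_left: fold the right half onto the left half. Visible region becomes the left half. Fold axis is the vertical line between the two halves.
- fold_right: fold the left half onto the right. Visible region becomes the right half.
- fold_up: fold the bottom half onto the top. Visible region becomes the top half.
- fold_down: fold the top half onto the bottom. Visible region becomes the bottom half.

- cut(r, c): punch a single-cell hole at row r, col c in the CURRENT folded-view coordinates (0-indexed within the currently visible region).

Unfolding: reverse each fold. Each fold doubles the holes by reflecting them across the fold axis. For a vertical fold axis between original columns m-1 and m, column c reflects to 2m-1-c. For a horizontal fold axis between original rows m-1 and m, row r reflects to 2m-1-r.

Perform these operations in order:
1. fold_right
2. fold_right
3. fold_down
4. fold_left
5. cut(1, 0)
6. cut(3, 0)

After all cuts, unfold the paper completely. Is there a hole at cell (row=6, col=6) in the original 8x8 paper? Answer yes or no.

Op 1 fold_right: fold axis v@4; visible region now rows[0,8) x cols[4,8) = 8x4
Op 2 fold_right: fold axis v@6; visible region now rows[0,8) x cols[6,8) = 8x2
Op 3 fold_down: fold axis h@4; visible region now rows[4,8) x cols[6,8) = 4x2
Op 4 fold_left: fold axis v@7; visible region now rows[4,8) x cols[6,7) = 4x1
Op 5 cut(1, 0): punch at orig (5,6); cuts so far [(5, 6)]; region rows[4,8) x cols[6,7) = 4x1
Op 6 cut(3, 0): punch at orig (7,6); cuts so far [(5, 6), (7, 6)]; region rows[4,8) x cols[6,7) = 4x1
Unfold 1 (reflect across v@7): 4 holes -> [(5, 6), (5, 7), (7, 6), (7, 7)]
Unfold 2 (reflect across h@4): 8 holes -> [(0, 6), (0, 7), (2, 6), (2, 7), (5, 6), (5, 7), (7, 6), (7, 7)]
Unfold 3 (reflect across v@6): 16 holes -> [(0, 4), (0, 5), (0, 6), (0, 7), (2, 4), (2, 5), (2, 6), (2, 7), (5, 4), (5, 5), (5, 6), (5, 7), (7, 4), (7, 5), (7, 6), (7, 7)]
Unfold 4 (reflect across v@4): 32 holes -> [(0, 0), (0, 1), (0, 2), (0, 3), (0, 4), (0, 5), (0, 6), (0, 7), (2, 0), (2, 1), (2, 2), (2, 3), (2, 4), (2, 5), (2, 6), (2, 7), (5, 0), (5, 1), (5, 2), (5, 3), (5, 4), (5, 5), (5, 6), (5, 7), (7, 0), (7, 1), (7, 2), (7, 3), (7, 4), (7, 5), (7, 6), (7, 7)]
Holes: [(0, 0), (0, 1), (0, 2), (0, 3), (0, 4), (0, 5), (0, 6), (0, 7), (2, 0), (2, 1), (2, 2), (2, 3), (2, 4), (2, 5), (2, 6), (2, 7), (5, 0), (5, 1), (5, 2), (5, 3), (5, 4), (5, 5), (5, 6), (5, 7), (7, 0), (7, 1), (7, 2), (7, 3), (7, 4), (7, 5), (7, 6), (7, 7)]

Answer: no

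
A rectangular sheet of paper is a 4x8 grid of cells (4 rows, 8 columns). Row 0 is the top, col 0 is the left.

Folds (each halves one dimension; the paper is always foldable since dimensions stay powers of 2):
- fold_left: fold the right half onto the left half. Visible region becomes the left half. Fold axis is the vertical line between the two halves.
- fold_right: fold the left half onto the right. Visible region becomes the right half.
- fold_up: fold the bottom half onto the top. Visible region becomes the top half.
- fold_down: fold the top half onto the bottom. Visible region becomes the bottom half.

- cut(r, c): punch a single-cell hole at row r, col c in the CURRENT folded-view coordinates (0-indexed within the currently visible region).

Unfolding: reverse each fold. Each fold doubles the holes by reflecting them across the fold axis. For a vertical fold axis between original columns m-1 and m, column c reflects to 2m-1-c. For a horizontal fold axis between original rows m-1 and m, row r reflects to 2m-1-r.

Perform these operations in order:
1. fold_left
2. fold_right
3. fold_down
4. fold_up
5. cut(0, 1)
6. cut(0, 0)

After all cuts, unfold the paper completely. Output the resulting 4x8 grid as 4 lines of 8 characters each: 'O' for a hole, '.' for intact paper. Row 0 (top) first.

Answer: OOOOOOOO
OOOOOOOO
OOOOOOOO
OOOOOOOO

Derivation:
Op 1 fold_left: fold axis v@4; visible region now rows[0,4) x cols[0,4) = 4x4
Op 2 fold_right: fold axis v@2; visible region now rows[0,4) x cols[2,4) = 4x2
Op 3 fold_down: fold axis h@2; visible region now rows[2,4) x cols[2,4) = 2x2
Op 4 fold_up: fold axis h@3; visible region now rows[2,3) x cols[2,4) = 1x2
Op 5 cut(0, 1): punch at orig (2,3); cuts so far [(2, 3)]; region rows[2,3) x cols[2,4) = 1x2
Op 6 cut(0, 0): punch at orig (2,2); cuts so far [(2, 2), (2, 3)]; region rows[2,3) x cols[2,4) = 1x2
Unfold 1 (reflect across h@3): 4 holes -> [(2, 2), (2, 3), (3, 2), (3, 3)]
Unfold 2 (reflect across h@2): 8 holes -> [(0, 2), (0, 3), (1, 2), (1, 3), (2, 2), (2, 3), (3, 2), (3, 3)]
Unfold 3 (reflect across v@2): 16 holes -> [(0, 0), (0, 1), (0, 2), (0, 3), (1, 0), (1, 1), (1, 2), (1, 3), (2, 0), (2, 1), (2, 2), (2, 3), (3, 0), (3, 1), (3, 2), (3, 3)]
Unfold 4 (reflect across v@4): 32 holes -> [(0, 0), (0, 1), (0, 2), (0, 3), (0, 4), (0, 5), (0, 6), (0, 7), (1, 0), (1, 1), (1, 2), (1, 3), (1, 4), (1, 5), (1, 6), (1, 7), (2, 0), (2, 1), (2, 2), (2, 3), (2, 4), (2, 5), (2, 6), (2, 7), (3, 0), (3, 1), (3, 2), (3, 3), (3, 4), (3, 5), (3, 6), (3, 7)]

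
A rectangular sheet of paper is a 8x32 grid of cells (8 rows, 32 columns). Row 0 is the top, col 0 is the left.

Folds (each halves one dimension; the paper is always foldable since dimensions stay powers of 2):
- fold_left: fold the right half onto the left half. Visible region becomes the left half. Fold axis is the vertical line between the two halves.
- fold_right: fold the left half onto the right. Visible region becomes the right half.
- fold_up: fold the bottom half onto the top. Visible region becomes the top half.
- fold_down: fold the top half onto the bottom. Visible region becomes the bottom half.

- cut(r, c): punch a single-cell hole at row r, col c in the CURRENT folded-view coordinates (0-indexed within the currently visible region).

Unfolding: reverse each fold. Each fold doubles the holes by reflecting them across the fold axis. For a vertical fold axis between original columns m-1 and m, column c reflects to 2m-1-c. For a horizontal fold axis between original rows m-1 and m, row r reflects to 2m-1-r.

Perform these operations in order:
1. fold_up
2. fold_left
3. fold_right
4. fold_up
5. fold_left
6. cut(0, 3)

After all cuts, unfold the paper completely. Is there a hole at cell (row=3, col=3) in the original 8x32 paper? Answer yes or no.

Answer: yes

Derivation:
Op 1 fold_up: fold axis h@4; visible region now rows[0,4) x cols[0,32) = 4x32
Op 2 fold_left: fold axis v@16; visible region now rows[0,4) x cols[0,16) = 4x16
Op 3 fold_right: fold axis v@8; visible region now rows[0,4) x cols[8,16) = 4x8
Op 4 fold_up: fold axis h@2; visible region now rows[0,2) x cols[8,16) = 2x8
Op 5 fold_left: fold axis v@12; visible region now rows[0,2) x cols[8,12) = 2x4
Op 6 cut(0, 3): punch at orig (0,11); cuts so far [(0, 11)]; region rows[0,2) x cols[8,12) = 2x4
Unfold 1 (reflect across v@12): 2 holes -> [(0, 11), (0, 12)]
Unfold 2 (reflect across h@2): 4 holes -> [(0, 11), (0, 12), (3, 11), (3, 12)]
Unfold 3 (reflect across v@8): 8 holes -> [(0, 3), (0, 4), (0, 11), (0, 12), (3, 3), (3, 4), (3, 11), (3, 12)]
Unfold 4 (reflect across v@16): 16 holes -> [(0, 3), (0, 4), (0, 11), (0, 12), (0, 19), (0, 20), (0, 27), (0, 28), (3, 3), (3, 4), (3, 11), (3, 12), (3, 19), (3, 20), (3, 27), (3, 28)]
Unfold 5 (reflect across h@4): 32 holes -> [(0, 3), (0, 4), (0, 11), (0, 12), (0, 19), (0, 20), (0, 27), (0, 28), (3, 3), (3, 4), (3, 11), (3, 12), (3, 19), (3, 20), (3, 27), (3, 28), (4, 3), (4, 4), (4, 11), (4, 12), (4, 19), (4, 20), (4, 27), (4, 28), (7, 3), (7, 4), (7, 11), (7, 12), (7, 19), (7, 20), (7, 27), (7, 28)]
Holes: [(0, 3), (0, 4), (0, 11), (0, 12), (0, 19), (0, 20), (0, 27), (0, 28), (3, 3), (3, 4), (3, 11), (3, 12), (3, 19), (3, 20), (3, 27), (3, 28), (4, 3), (4, 4), (4, 11), (4, 12), (4, 19), (4, 20), (4, 27), (4, 28), (7, 3), (7, 4), (7, 11), (7, 12), (7, 19), (7, 20), (7, 27), (7, 28)]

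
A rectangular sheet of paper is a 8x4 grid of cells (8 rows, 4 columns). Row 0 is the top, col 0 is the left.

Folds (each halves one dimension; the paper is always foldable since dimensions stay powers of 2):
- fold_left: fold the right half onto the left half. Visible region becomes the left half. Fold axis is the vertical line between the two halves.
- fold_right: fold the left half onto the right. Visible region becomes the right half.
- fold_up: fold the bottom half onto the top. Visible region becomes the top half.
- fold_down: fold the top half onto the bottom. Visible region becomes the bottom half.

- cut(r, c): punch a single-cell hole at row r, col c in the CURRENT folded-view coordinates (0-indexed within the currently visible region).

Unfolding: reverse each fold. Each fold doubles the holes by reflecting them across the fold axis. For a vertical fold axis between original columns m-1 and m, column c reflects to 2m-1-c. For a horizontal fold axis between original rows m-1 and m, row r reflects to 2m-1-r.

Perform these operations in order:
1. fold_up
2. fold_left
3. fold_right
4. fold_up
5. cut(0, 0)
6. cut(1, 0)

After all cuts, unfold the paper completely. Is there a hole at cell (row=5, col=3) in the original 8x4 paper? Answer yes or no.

Op 1 fold_up: fold axis h@4; visible region now rows[0,4) x cols[0,4) = 4x4
Op 2 fold_left: fold axis v@2; visible region now rows[0,4) x cols[0,2) = 4x2
Op 3 fold_right: fold axis v@1; visible region now rows[0,4) x cols[1,2) = 4x1
Op 4 fold_up: fold axis h@2; visible region now rows[0,2) x cols[1,2) = 2x1
Op 5 cut(0, 0): punch at orig (0,1); cuts so far [(0, 1)]; region rows[0,2) x cols[1,2) = 2x1
Op 6 cut(1, 0): punch at orig (1,1); cuts so far [(0, 1), (1, 1)]; region rows[0,2) x cols[1,2) = 2x1
Unfold 1 (reflect across h@2): 4 holes -> [(0, 1), (1, 1), (2, 1), (3, 1)]
Unfold 2 (reflect across v@1): 8 holes -> [(0, 0), (0, 1), (1, 0), (1, 1), (2, 0), (2, 1), (3, 0), (3, 1)]
Unfold 3 (reflect across v@2): 16 holes -> [(0, 0), (0, 1), (0, 2), (0, 3), (1, 0), (1, 1), (1, 2), (1, 3), (2, 0), (2, 1), (2, 2), (2, 3), (3, 0), (3, 1), (3, 2), (3, 3)]
Unfold 4 (reflect across h@4): 32 holes -> [(0, 0), (0, 1), (0, 2), (0, 3), (1, 0), (1, 1), (1, 2), (1, 3), (2, 0), (2, 1), (2, 2), (2, 3), (3, 0), (3, 1), (3, 2), (3, 3), (4, 0), (4, 1), (4, 2), (4, 3), (5, 0), (5, 1), (5, 2), (5, 3), (6, 0), (6, 1), (6, 2), (6, 3), (7, 0), (7, 1), (7, 2), (7, 3)]
Holes: [(0, 0), (0, 1), (0, 2), (0, 3), (1, 0), (1, 1), (1, 2), (1, 3), (2, 0), (2, 1), (2, 2), (2, 3), (3, 0), (3, 1), (3, 2), (3, 3), (4, 0), (4, 1), (4, 2), (4, 3), (5, 0), (5, 1), (5, 2), (5, 3), (6, 0), (6, 1), (6, 2), (6, 3), (7, 0), (7, 1), (7, 2), (7, 3)]

Answer: yes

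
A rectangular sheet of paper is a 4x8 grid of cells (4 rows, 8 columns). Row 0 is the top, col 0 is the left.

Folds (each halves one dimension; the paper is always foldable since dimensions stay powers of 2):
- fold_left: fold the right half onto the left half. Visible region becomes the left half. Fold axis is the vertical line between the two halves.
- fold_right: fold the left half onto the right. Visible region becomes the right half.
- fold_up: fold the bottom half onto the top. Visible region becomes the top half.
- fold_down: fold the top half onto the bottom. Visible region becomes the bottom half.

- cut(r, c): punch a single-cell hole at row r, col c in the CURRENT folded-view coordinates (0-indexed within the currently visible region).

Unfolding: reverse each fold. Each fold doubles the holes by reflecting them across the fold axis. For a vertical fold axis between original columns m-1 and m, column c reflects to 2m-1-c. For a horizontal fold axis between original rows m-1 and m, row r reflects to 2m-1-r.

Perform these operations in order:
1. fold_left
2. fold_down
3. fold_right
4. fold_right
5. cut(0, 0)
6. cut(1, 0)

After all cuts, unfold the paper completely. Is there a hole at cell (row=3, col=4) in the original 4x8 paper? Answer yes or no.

Op 1 fold_left: fold axis v@4; visible region now rows[0,4) x cols[0,4) = 4x4
Op 2 fold_down: fold axis h@2; visible region now rows[2,4) x cols[0,4) = 2x4
Op 3 fold_right: fold axis v@2; visible region now rows[2,4) x cols[2,4) = 2x2
Op 4 fold_right: fold axis v@3; visible region now rows[2,4) x cols[3,4) = 2x1
Op 5 cut(0, 0): punch at orig (2,3); cuts so far [(2, 3)]; region rows[2,4) x cols[3,4) = 2x1
Op 6 cut(1, 0): punch at orig (3,3); cuts so far [(2, 3), (3, 3)]; region rows[2,4) x cols[3,4) = 2x1
Unfold 1 (reflect across v@3): 4 holes -> [(2, 2), (2, 3), (3, 2), (3, 3)]
Unfold 2 (reflect across v@2): 8 holes -> [(2, 0), (2, 1), (2, 2), (2, 3), (3, 0), (3, 1), (3, 2), (3, 3)]
Unfold 3 (reflect across h@2): 16 holes -> [(0, 0), (0, 1), (0, 2), (0, 3), (1, 0), (1, 1), (1, 2), (1, 3), (2, 0), (2, 1), (2, 2), (2, 3), (3, 0), (3, 1), (3, 2), (3, 3)]
Unfold 4 (reflect across v@4): 32 holes -> [(0, 0), (0, 1), (0, 2), (0, 3), (0, 4), (0, 5), (0, 6), (0, 7), (1, 0), (1, 1), (1, 2), (1, 3), (1, 4), (1, 5), (1, 6), (1, 7), (2, 0), (2, 1), (2, 2), (2, 3), (2, 4), (2, 5), (2, 6), (2, 7), (3, 0), (3, 1), (3, 2), (3, 3), (3, 4), (3, 5), (3, 6), (3, 7)]
Holes: [(0, 0), (0, 1), (0, 2), (0, 3), (0, 4), (0, 5), (0, 6), (0, 7), (1, 0), (1, 1), (1, 2), (1, 3), (1, 4), (1, 5), (1, 6), (1, 7), (2, 0), (2, 1), (2, 2), (2, 3), (2, 4), (2, 5), (2, 6), (2, 7), (3, 0), (3, 1), (3, 2), (3, 3), (3, 4), (3, 5), (3, 6), (3, 7)]

Answer: yes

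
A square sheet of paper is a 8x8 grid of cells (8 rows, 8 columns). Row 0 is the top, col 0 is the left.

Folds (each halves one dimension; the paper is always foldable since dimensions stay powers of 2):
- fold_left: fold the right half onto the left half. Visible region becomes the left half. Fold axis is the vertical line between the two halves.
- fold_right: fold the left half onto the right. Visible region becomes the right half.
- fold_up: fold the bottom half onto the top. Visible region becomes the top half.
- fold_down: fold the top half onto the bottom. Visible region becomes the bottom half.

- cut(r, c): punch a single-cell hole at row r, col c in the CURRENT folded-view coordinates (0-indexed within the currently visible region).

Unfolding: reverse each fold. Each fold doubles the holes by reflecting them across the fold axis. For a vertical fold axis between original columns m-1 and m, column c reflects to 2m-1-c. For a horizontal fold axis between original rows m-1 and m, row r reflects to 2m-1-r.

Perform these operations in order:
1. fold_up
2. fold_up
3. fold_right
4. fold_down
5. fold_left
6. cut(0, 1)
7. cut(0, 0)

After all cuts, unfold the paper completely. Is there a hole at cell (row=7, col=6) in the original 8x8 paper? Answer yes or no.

Answer: yes

Derivation:
Op 1 fold_up: fold axis h@4; visible region now rows[0,4) x cols[0,8) = 4x8
Op 2 fold_up: fold axis h@2; visible region now rows[0,2) x cols[0,8) = 2x8
Op 3 fold_right: fold axis v@4; visible region now rows[0,2) x cols[4,8) = 2x4
Op 4 fold_down: fold axis h@1; visible region now rows[1,2) x cols[4,8) = 1x4
Op 5 fold_left: fold axis v@6; visible region now rows[1,2) x cols[4,6) = 1x2
Op 6 cut(0, 1): punch at orig (1,5); cuts so far [(1, 5)]; region rows[1,2) x cols[4,6) = 1x2
Op 7 cut(0, 0): punch at orig (1,4); cuts so far [(1, 4), (1, 5)]; region rows[1,2) x cols[4,6) = 1x2
Unfold 1 (reflect across v@6): 4 holes -> [(1, 4), (1, 5), (1, 6), (1, 7)]
Unfold 2 (reflect across h@1): 8 holes -> [(0, 4), (0, 5), (0, 6), (0, 7), (1, 4), (1, 5), (1, 6), (1, 7)]
Unfold 3 (reflect across v@4): 16 holes -> [(0, 0), (0, 1), (0, 2), (0, 3), (0, 4), (0, 5), (0, 6), (0, 7), (1, 0), (1, 1), (1, 2), (1, 3), (1, 4), (1, 5), (1, 6), (1, 7)]
Unfold 4 (reflect across h@2): 32 holes -> [(0, 0), (0, 1), (0, 2), (0, 3), (0, 4), (0, 5), (0, 6), (0, 7), (1, 0), (1, 1), (1, 2), (1, 3), (1, 4), (1, 5), (1, 6), (1, 7), (2, 0), (2, 1), (2, 2), (2, 3), (2, 4), (2, 5), (2, 6), (2, 7), (3, 0), (3, 1), (3, 2), (3, 3), (3, 4), (3, 5), (3, 6), (3, 7)]
Unfold 5 (reflect across h@4): 64 holes -> [(0, 0), (0, 1), (0, 2), (0, 3), (0, 4), (0, 5), (0, 6), (0, 7), (1, 0), (1, 1), (1, 2), (1, 3), (1, 4), (1, 5), (1, 6), (1, 7), (2, 0), (2, 1), (2, 2), (2, 3), (2, 4), (2, 5), (2, 6), (2, 7), (3, 0), (3, 1), (3, 2), (3, 3), (3, 4), (3, 5), (3, 6), (3, 7), (4, 0), (4, 1), (4, 2), (4, 3), (4, 4), (4, 5), (4, 6), (4, 7), (5, 0), (5, 1), (5, 2), (5, 3), (5, 4), (5, 5), (5, 6), (5, 7), (6, 0), (6, 1), (6, 2), (6, 3), (6, 4), (6, 5), (6, 6), (6, 7), (7, 0), (7, 1), (7, 2), (7, 3), (7, 4), (7, 5), (7, 6), (7, 7)]
Holes: [(0, 0), (0, 1), (0, 2), (0, 3), (0, 4), (0, 5), (0, 6), (0, 7), (1, 0), (1, 1), (1, 2), (1, 3), (1, 4), (1, 5), (1, 6), (1, 7), (2, 0), (2, 1), (2, 2), (2, 3), (2, 4), (2, 5), (2, 6), (2, 7), (3, 0), (3, 1), (3, 2), (3, 3), (3, 4), (3, 5), (3, 6), (3, 7), (4, 0), (4, 1), (4, 2), (4, 3), (4, 4), (4, 5), (4, 6), (4, 7), (5, 0), (5, 1), (5, 2), (5, 3), (5, 4), (5, 5), (5, 6), (5, 7), (6, 0), (6, 1), (6, 2), (6, 3), (6, 4), (6, 5), (6, 6), (6, 7), (7, 0), (7, 1), (7, 2), (7, 3), (7, 4), (7, 5), (7, 6), (7, 7)]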